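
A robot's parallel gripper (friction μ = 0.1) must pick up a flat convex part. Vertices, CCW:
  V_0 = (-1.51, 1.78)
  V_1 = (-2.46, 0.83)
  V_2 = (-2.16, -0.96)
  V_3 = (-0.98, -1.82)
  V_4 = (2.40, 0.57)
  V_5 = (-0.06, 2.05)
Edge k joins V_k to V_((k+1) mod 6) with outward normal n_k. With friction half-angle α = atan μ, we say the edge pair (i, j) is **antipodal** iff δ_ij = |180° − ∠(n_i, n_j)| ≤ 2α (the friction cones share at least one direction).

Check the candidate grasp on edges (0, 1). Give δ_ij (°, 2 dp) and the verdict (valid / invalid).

α = atan 0.1 = 5.71°;  2α = 11.42°
edge 0: e_0 = (-0.95, -0.95);  n_0 = (-0.7071, +0.7071)
edge 1: e_1 = (+0.30, -1.79);  n_1 = (-0.9862, -0.1653)
∠(n_0, n_1) = 54.51°
δ = |180° − 54.51°| = 125.49°
125.49° > 2α = 11.42°  →  invalid

δ = 125.49°, invalid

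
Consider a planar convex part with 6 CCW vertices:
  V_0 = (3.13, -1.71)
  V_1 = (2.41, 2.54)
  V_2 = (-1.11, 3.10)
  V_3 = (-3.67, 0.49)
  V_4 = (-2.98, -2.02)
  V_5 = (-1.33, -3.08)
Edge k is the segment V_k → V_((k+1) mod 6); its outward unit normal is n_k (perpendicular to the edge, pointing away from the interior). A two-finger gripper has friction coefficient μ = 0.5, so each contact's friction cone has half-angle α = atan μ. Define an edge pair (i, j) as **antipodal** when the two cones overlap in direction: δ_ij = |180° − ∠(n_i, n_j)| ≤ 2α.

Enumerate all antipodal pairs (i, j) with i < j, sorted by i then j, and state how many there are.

α = atan 0.5 = 26.57°;  2α = 53.13°
n_0 = (+0.9860, +0.1670)
n_1 = (+0.1571, +0.9876)
n_2 = (-0.7139, +0.7002)
n_3 = (-0.9642, -0.2651)
n_4 = (-0.5405, -0.8413)
n_5 = (+0.2936, -0.9559)
  (0,1): δ = 108.65°  ·
  (0,2): δ = 54.06°  ·
  (0,3): δ = 5.76°  ✓
  (0,4): δ = 47.67°  ✓
  (0,5): δ = 97.46°  ·
  (1,2): δ = 125.41°  ·
  (1,3): δ = 65.59°  ·
  (1,4): δ = 23.68°  ✓
  (1,5): δ = 26.12°  ✓
  (2,3): δ = 120.18°  ·
  (2,4): δ = 78.27°  ·
  (2,5): δ = 28.48°  ✓
  (3,4): δ = 138.09°  ·
  (3,5): δ = 88.30°  ·
  (4,5): δ = 130.21°  ·
antipodal pairs: 5

count = 5; pairs: (0,3), (0,4), (1,4), (1,5), (2,5)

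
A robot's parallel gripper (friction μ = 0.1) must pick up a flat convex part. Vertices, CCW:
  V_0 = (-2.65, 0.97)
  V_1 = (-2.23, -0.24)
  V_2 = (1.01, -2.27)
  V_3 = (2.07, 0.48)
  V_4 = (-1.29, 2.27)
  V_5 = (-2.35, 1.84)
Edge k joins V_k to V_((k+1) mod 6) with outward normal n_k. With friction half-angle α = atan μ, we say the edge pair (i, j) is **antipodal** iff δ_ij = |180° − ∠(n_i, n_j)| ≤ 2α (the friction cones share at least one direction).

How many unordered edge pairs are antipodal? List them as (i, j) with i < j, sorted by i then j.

count = 2; pairs: (1,3), (2,5)

α = atan 0.1 = 5.71°;  2α = 11.42°
n_0 = (-0.9447, -0.3279)
n_1 = (-0.5309, -0.8474)
n_2 = (+0.9331, -0.3597)
n_3 = (+0.4702, +0.8826)
n_4 = (-0.3759, +0.9267)
n_5 = (-0.9454, +0.3260)
  (0,1): δ = 141.21°  ·
  (0,2): δ = 40.22°  ·
  (0,3): δ = 42.81°  ·
  (0,4): δ = 92.94°  ·
  (0,5): δ = 141.83°  ·
  (1,2): δ = 79.01°  ·
  (1,3): δ = 4.02°  ✓
  (1,4): δ = 54.15°  ·
  (1,5): δ = 103.04°  ·
  (2,3): δ = 96.97°  ·
  (2,4): δ = 46.84°  ·
  (2,5): δ = 2.05°  ✓
  (3,4): δ = 129.87°  ·
  (3,5): δ = 80.98°  ·
  (4,5): δ = 131.11°  ·
antipodal pairs: 2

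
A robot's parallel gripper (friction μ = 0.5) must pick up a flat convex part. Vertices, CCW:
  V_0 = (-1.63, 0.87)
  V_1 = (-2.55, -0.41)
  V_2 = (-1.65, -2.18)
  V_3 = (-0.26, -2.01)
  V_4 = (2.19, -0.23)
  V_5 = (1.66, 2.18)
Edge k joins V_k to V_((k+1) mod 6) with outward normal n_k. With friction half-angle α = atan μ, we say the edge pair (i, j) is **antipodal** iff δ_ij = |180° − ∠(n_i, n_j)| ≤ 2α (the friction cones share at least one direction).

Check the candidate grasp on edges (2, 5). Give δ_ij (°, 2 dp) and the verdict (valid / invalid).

α = atan 0.5 = 26.57°;  2α = 53.13°
edge 2: e_2 = (+1.39, +0.17);  n_2 = (+0.1214, -0.9926)
edge 5: e_5 = (-3.29, -1.31);  n_5 = (-0.3699, +0.9291)
∠(n_2, n_5) = 165.26°
δ = |180° − 165.26°| = 14.74°
14.74° ≤ 2α = 53.13°  →  valid

δ = 14.74°, valid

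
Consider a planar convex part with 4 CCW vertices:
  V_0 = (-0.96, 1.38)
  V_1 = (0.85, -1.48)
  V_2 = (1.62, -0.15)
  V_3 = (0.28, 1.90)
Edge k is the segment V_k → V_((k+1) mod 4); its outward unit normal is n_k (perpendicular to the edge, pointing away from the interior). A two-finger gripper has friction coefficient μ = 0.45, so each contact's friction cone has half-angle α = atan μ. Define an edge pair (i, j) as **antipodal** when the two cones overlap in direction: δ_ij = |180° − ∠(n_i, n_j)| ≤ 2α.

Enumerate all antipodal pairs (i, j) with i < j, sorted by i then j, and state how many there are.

count = 2; pairs: (0,2), (1,3)

α = atan 0.45 = 24.23°;  2α = 48.46°
n_0 = (-0.8450, -0.5348)
n_1 = (+0.8654, -0.5010)
n_2 = (+0.8370, +0.5471)
n_3 = (-0.3867, +0.9222)
  (0,1): δ = 62.40°  ·
  (0,2): δ = 0.84°  ✓
  (0,3): δ = 80.42°  ·
  (1,2): δ = 116.76°  ·
  (1,3): δ = 37.18°  ✓
  (2,3): δ = 100.42°  ·
antipodal pairs: 2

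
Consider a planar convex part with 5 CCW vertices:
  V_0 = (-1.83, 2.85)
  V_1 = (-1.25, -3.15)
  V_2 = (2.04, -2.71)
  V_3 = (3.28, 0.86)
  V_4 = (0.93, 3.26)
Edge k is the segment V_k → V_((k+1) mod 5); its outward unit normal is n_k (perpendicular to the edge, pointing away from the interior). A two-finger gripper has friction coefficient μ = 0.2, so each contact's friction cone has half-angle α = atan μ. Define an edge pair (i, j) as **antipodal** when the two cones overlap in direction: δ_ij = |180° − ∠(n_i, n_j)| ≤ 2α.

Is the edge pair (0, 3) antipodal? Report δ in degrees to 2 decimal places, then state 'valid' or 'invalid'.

α = atan 0.2 = 11.31°;  2α = 22.62°
edge 0: e_0 = (+0.58, -6.00);  n_0 = (-0.9954, -0.0962)
edge 3: e_3 = (-2.35, +2.40);  n_3 = (+0.7145, +0.6996)
∠(n_0, n_3) = 141.12°
δ = |180° − 141.12°| = 38.88°
38.88° > 2α = 22.62°  →  invalid

δ = 38.88°, invalid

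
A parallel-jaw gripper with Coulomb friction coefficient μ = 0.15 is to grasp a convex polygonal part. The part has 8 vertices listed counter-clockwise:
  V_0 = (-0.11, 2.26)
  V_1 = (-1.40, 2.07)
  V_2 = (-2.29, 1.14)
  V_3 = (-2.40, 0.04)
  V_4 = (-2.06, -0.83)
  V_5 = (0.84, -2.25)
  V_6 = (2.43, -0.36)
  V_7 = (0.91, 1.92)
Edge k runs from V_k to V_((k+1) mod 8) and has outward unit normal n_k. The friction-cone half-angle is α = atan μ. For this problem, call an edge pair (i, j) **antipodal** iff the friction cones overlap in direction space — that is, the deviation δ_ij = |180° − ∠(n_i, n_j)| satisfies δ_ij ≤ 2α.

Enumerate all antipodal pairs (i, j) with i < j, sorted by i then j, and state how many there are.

count = 3; pairs: (1,5), (3,6), (4,7)

α = atan 0.15 = 8.53°;  2α = 17.06°
n_0 = (-0.1457, +0.9893)
n_1 = (-0.7225, +0.6914)
n_2 = (-0.9950, +0.0995)
n_3 = (-0.9314, -0.3640)
n_4 = (-0.4398, -0.8981)
n_5 = (+0.7652, -0.6438)
n_6 = (+0.8321, +0.5547)
n_7 = (+0.3162, +0.9487)
  (0,1): δ = 142.12°  ·
  (0,2): δ = 104.09°  ·
  (0,3): δ = 77.03°  ·
  (0,4): δ = 34.47°  ·
  (0,5): δ = 41.55°  ·
  (0,6): δ = 115.31°  ·
  (0,7): δ = 153.19°  ·
  (1,2): δ = 141.97°  ·
  (1,3): δ = 114.91°  ·
  (1,4): δ = 72.35°  ·
  (1,5): δ = 3.67°  ✓
  (1,6): δ = 77.43°  ·
  (1,7): δ = 115.31°  ·
  (2,3): δ = 152.94°  ·
  (2,4): δ = 110.38°  ·
  (2,5): δ = 34.36°  ·
  (2,6): δ = 39.40°  ·
  (2,7): δ = 77.28°  ·
  (3,4): δ = 137.43°  ·
  (3,5): δ = 61.42°  ·
  (3,6): δ = 12.34°  ✓
  (3,7): δ = 50.22°  ·
  (4,5): δ = 103.98°  ·
  (4,6): δ = 30.22°  ·
  (4,7): δ = 7.65°  ✓
  (5,6): δ = 106.24°  ·
  (5,7): δ = 68.36°  ·
  (6,7): δ = 142.13°  ·
antipodal pairs: 3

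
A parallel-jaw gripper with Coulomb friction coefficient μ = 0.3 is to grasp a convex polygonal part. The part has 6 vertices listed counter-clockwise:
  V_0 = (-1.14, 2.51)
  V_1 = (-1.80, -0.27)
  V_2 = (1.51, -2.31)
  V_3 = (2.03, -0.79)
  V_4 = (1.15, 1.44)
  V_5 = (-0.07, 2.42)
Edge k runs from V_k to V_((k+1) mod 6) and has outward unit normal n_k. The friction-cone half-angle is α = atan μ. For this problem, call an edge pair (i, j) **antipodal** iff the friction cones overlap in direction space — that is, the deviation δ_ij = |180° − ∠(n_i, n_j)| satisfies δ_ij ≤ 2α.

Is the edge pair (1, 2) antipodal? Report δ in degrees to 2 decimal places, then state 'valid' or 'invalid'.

α = atan 0.3 = 16.70°;  2α = 33.40°
edge 1: e_1 = (+3.31, -2.04);  n_1 = (-0.5247, -0.8513)
edge 2: e_2 = (+0.52, +1.52);  n_2 = (+0.9462, -0.3237)
∠(n_1, n_2) = 102.76°
δ = |180° − 102.76°| = 77.24°
77.24° > 2α = 33.40°  →  invalid

δ = 77.24°, invalid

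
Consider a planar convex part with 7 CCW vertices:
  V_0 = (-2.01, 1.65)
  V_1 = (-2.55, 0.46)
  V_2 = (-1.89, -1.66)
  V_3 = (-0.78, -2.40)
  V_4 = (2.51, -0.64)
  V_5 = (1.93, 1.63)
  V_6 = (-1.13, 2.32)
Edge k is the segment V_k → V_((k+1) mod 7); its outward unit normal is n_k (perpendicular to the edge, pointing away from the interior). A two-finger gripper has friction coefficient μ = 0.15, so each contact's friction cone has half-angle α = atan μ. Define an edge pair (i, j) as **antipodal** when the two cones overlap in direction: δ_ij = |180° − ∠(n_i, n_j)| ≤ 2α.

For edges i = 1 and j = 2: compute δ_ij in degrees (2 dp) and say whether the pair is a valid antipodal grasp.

α = atan 0.15 = 8.53°;  2α = 17.06°
edge 1: e_1 = (+0.66, -2.12);  n_1 = (-0.9548, -0.2972)
edge 2: e_2 = (+1.11, -0.74);  n_2 = (-0.5547, -0.8321)
∠(n_1, n_2) = 39.02°
δ = |180° − 39.02°| = 140.98°
140.98° > 2α = 17.06°  →  invalid

δ = 140.98°, invalid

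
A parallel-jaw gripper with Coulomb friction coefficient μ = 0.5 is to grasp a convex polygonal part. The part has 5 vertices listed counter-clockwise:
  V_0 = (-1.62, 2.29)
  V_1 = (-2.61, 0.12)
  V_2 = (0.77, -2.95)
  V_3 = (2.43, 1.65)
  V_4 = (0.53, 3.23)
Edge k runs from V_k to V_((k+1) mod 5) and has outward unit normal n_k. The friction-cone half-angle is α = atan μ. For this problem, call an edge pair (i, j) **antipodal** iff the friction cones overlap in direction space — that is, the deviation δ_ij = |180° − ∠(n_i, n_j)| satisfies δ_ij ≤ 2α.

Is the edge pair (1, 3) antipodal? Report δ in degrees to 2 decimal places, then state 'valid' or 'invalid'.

δ = 2.50°, valid

α = atan 0.5 = 26.57°;  2α = 53.13°
edge 1: e_1 = (+3.38, -3.07);  n_1 = (-0.6723, -0.7402)
edge 3: e_3 = (-1.90, +1.58);  n_3 = (+0.6394, +0.7689)
∠(n_1, n_3) = 177.50°
δ = |180° − 177.50°| = 2.50°
2.50° ≤ 2α = 53.13°  →  valid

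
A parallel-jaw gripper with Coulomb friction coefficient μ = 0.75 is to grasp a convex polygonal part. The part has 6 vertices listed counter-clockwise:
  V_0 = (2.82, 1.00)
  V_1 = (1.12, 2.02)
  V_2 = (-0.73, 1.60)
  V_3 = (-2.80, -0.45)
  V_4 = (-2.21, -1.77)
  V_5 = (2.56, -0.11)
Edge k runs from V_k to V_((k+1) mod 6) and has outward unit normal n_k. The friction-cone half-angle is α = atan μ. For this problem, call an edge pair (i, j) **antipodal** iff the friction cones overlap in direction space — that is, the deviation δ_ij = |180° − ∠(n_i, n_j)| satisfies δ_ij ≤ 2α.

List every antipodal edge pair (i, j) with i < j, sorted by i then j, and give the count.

α = atan 0.75 = 36.87°;  2α = 73.74°
n_0 = (+0.5145, +0.8575)
n_1 = (-0.2214, +0.9752)
n_2 = (-0.7037, +0.7105)
n_3 = (-0.9130, -0.4081)
n_4 = (+0.3287, -0.9444)
n_5 = (+0.9736, -0.2281)
  (0,1): δ = 136.25°  ·
  (0,2): δ = 104.31°  ·
  (0,3): δ = 34.95°  ✓
  (0,4): δ = 50.15°  ✓
  (0,5): δ = 107.78°  ·
  (1,2): δ = 148.07°  ·
  (1,3): δ = 78.71°  ·
  (1,4): δ = 6.40°  ✓
  (1,5): δ = 64.03°  ✓
  (2,3): δ = 110.64°  ·
  (2,4): δ = 25.53°  ✓
  (2,5): δ = 32.10°  ✓
  (3,4): δ = 94.89°  ·
  (3,5): δ = 37.27°  ✓
  (4,5): δ = 122.37°  ·
antipodal pairs: 7

count = 7; pairs: (0,3), (0,4), (1,4), (1,5), (2,4), (2,5), (3,5)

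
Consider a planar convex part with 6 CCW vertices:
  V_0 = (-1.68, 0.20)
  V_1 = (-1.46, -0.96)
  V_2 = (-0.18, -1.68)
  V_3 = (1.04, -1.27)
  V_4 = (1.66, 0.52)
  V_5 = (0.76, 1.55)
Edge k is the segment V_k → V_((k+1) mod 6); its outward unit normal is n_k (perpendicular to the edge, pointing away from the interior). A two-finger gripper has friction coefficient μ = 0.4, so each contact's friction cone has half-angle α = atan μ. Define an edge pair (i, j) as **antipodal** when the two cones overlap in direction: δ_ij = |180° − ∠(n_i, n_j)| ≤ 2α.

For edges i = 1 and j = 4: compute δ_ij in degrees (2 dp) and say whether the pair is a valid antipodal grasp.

α = atan 0.4 = 21.80°;  2α = 43.60°
edge 1: e_1 = (+1.28, -0.72);  n_1 = (-0.4903, -0.8716)
edge 4: e_4 = (-0.90, +1.03);  n_4 = (+0.7530, +0.6580)
∠(n_1, n_4) = 160.50°
δ = |180° − 160.50°| = 19.50°
19.50° ≤ 2α = 43.60°  →  valid

δ = 19.50°, valid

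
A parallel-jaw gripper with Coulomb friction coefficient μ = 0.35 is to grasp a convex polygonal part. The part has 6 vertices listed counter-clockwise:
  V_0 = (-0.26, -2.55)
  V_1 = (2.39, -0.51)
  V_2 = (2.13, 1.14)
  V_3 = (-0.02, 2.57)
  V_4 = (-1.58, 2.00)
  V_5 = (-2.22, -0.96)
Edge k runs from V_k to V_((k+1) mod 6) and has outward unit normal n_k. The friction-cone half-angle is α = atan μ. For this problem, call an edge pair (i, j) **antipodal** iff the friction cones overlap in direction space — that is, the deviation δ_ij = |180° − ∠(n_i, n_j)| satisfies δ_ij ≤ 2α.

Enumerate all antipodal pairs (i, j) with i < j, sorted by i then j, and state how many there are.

α = atan 0.35 = 19.29°;  2α = 38.58°
n_0 = (+0.6100, -0.7924)
n_1 = (+0.9878, +0.1557)
n_2 = (+0.5538, +0.8326)
n_3 = (-0.3432, +0.9393)
n_4 = (-0.9774, +0.2113)
n_5 = (-0.6300, -0.7766)
  (0,1): δ = 118.63°  ·
  (0,2): δ = 71.22°  ·
  (0,3): δ = 17.52°  ✓
  (0,4): δ = 40.21°  ·
  (0,5): δ = 103.36°  ·
  (1,2): δ = 132.58°  ·
  (1,3): δ = 78.88°  ·
  (1,4): δ = 21.16°  ✓
  (1,5): δ = 42.00°  ·
  (2,3): δ = 126.30°  ·
  (2,4): δ = 68.57°  ·
  (2,5): δ = 5.42°  ✓
  (3,4): δ = 122.27°  ·
  (3,5): δ = 59.12°  ·
  (4,5): δ = 116.85°  ·
antipodal pairs: 3

count = 3; pairs: (0,3), (1,4), (2,5)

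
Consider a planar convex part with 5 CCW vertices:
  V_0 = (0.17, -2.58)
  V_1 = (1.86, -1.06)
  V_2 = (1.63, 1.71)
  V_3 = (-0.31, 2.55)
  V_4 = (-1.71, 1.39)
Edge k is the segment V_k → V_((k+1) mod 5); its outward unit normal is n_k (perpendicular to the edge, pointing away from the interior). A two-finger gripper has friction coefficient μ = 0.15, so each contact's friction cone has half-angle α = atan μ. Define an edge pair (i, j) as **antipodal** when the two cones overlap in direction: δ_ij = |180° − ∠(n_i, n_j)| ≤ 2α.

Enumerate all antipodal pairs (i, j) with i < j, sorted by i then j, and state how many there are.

α = atan 0.15 = 8.53°;  2α = 17.06°
n_0 = (+0.6687, -0.7435)
n_1 = (+0.9966, +0.0827)
n_2 = (+0.3973, +0.9177)
n_3 = (-0.6380, +0.7700)
n_4 = (-0.9038, -0.4280)
  (0,1): δ = 127.22°  ·
  (0,2): δ = 65.38°  ·
  (0,3): δ = 2.32°  ✓
  (0,4): δ = 73.37°  ·
  (1,2): δ = 118.16°  ·
  (1,3): δ = 55.10°  ·
  (1,4): δ = 20.59°  ·
  (2,3): δ = 116.94°  ·
  (2,4): δ = 41.25°  ·
  (3,4): δ = 104.30°  ·
antipodal pairs: 1

count = 1; pairs: (0,3)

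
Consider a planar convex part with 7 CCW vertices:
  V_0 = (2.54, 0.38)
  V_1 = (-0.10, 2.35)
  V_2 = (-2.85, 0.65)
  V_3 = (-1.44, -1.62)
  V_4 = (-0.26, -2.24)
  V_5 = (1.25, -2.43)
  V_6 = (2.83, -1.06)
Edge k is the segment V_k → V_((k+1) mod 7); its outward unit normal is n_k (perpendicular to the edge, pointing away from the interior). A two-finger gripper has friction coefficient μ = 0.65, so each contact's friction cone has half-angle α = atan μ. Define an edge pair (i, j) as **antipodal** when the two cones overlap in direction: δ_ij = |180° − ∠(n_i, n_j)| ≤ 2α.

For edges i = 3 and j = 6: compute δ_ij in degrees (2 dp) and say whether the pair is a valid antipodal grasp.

δ = 50.90°, valid

α = atan 0.65 = 33.02°;  2α = 66.05°
edge 3: e_3 = (+1.18, -0.62);  n_3 = (-0.4651, -0.8852)
edge 6: e_6 = (-0.29, +1.44);  n_6 = (+0.9803, +0.1974)
∠(n_3, n_6) = 129.10°
δ = |180° − 129.10°| = 50.90°
50.90° ≤ 2α = 66.05°  →  valid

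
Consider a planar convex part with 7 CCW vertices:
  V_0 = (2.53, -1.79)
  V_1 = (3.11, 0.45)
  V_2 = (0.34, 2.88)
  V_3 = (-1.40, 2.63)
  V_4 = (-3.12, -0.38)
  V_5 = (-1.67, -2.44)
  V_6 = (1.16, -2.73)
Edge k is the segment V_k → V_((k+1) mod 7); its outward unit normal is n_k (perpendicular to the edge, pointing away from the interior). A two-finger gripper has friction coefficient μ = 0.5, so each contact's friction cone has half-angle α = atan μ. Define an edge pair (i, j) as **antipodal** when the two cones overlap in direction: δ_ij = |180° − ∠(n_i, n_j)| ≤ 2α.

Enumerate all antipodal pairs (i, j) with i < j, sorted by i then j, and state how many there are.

count = 7; pairs: (0,3), (0,4), (1,4), (1,5), (2,5), (2,6), (3,6)

α = atan 0.5 = 26.57°;  2α = 53.13°
n_0 = (+0.9681, -0.2507)
n_1 = (+0.6595, +0.7517)
n_2 = (-0.1422, +0.9898)
n_3 = (-0.8682, +0.4961)
n_4 = (-0.8177, -0.5756)
n_5 = (-0.1019, -0.9948)
n_6 = (+0.5658, -0.8246)
  (0,1): δ = 116.74°  ·
  (0,2): δ = 67.31°  ·
  (0,3): δ = 15.23°  ✓
  (0,4): δ = 49.66°  ✓
  (0,5): δ = 98.67°  ·
  (0,6): δ = 138.97°  ·
  (1,2): δ = 130.56°  ·
  (1,3): δ = 78.49°  ·
  (1,4): δ = 13.60°  ✓
  (1,5): δ = 35.41°  ✓
  (1,6): δ = 75.71°  ·
  (2,3): δ = 127.92°  ·
  (2,4): δ = 63.04°  ·
  (2,5): δ = 14.03°  ✓
  (2,6): δ = 26.28°  ✓
  (3,4): δ = 115.11°  ·
  (3,5): δ = 66.11°  ·
  (3,6): δ = 25.80°  ✓
  (4,5): δ = 130.99°  ·
  (4,6): δ = 90.69°  ·
  (5,6): δ = 139.69°  ·
antipodal pairs: 7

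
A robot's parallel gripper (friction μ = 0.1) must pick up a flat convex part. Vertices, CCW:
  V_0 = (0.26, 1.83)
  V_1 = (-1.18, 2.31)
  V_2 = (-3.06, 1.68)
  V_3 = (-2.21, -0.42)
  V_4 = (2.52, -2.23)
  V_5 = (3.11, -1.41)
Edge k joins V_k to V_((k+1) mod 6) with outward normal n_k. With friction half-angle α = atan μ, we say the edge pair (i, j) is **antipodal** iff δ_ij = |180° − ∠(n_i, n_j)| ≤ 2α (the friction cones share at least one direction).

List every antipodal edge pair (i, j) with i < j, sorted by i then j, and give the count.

count = 1; pairs: (0,3)

α = atan 0.1 = 5.71°;  2α = 11.42°
n_0 = (+0.3162, +0.9487)
n_1 = (-0.3177, +0.9482)
n_2 = (-0.9269, -0.3752)
n_3 = (-0.3574, -0.9340)
n_4 = (+0.8117, -0.5840)
n_5 = (+0.7509, +0.6605)
  (0,1): δ = 143.04°  ·
  (0,2): δ = 49.53°  ·
  (0,3): δ = 2.51°  ✓
  (0,4): δ = 72.70°  ·
  (0,5): δ = 149.77°  ·
  (1,2): δ = 86.49°  ·
  (1,3): δ = 39.47°  ·
  (1,4): δ = 35.74°  ·
  (1,5): δ = 112.81°  ·
  (2,3): δ = 132.98°  ·
  (2,4): δ = 57.77°  ·
  (2,5): δ = 19.30°  ·
  (3,4): δ = 104.80°  ·
  (3,5): δ = 27.72°  ·
  (4,5): δ = 102.93°  ·
antipodal pairs: 1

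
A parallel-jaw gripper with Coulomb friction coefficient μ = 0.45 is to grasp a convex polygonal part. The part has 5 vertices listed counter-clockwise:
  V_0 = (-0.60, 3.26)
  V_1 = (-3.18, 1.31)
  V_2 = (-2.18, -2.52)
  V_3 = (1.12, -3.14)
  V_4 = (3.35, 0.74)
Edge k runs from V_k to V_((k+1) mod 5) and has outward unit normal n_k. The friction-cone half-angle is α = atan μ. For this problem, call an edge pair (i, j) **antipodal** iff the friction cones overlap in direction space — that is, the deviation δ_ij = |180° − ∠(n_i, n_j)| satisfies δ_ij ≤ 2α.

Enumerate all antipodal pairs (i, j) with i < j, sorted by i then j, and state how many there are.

α = atan 0.45 = 24.23°;  2α = 48.46°
n_0 = (-0.6030, +0.7978)
n_1 = (-0.9676, -0.2526)
n_2 = (-0.1846, -0.9828)
n_3 = (+0.8670, -0.4983)
n_4 = (+0.5378, +0.8430)
  (0,1): δ = 112.45°  ·
  (0,2): δ = 47.72°  ✓
  (0,3): δ = 23.03°  ✓
  (0,4): δ = 110.38°  ·
  (1,2): δ = 115.27°  ·
  (1,3): δ = 44.52°  ✓
  (1,4): δ = 42.83°  ✓
  (2,3): δ = 109.25°  ·
  (2,4): δ = 21.90°  ✓
  (3,4): δ = 92.65°  ·
antipodal pairs: 5

count = 5; pairs: (0,2), (0,3), (1,3), (1,4), (2,4)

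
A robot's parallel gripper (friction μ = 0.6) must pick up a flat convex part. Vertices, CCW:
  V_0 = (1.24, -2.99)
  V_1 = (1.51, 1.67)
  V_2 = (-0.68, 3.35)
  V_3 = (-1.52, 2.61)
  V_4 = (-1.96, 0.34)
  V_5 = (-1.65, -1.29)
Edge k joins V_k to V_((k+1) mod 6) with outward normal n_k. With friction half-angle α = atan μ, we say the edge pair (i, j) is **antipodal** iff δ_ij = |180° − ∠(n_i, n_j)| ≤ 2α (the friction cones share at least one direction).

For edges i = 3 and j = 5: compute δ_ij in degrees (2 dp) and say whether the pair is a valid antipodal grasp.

δ = 109.50°, invalid

α = atan 0.6 = 30.96°;  2α = 61.93°
edge 3: e_3 = (-0.44, -2.27);  n_3 = (-0.9817, +0.1903)
edge 5: e_5 = (+2.89, -1.70);  n_5 = (-0.5070, -0.8619)
∠(n_3, n_5) = 70.50°
δ = |180° − 70.50°| = 109.50°
109.50° > 2α = 61.93°  →  invalid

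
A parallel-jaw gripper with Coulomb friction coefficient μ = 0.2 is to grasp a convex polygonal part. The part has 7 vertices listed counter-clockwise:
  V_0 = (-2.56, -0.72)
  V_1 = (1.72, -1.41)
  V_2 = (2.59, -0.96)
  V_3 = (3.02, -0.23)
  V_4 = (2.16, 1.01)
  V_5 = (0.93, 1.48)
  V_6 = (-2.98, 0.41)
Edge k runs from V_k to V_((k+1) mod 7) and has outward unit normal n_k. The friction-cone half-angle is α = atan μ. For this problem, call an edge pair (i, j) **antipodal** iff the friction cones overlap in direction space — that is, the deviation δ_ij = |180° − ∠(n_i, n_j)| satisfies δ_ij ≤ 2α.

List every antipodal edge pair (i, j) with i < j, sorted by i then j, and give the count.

count = 3; pairs: (0,4), (1,5), (3,6)

α = atan 0.2 = 11.31°;  2α = 22.62°
n_0 = (-0.1592, -0.9873)
n_1 = (+0.4594, -0.8882)
n_2 = (+0.8616, -0.5075)
n_3 = (+0.8217, +0.5699)
n_4 = (+0.3569, +0.9341)
n_5 = (-0.2640, +0.9645)
n_6 = (-0.9373, -0.3484)
  (0,1): δ = 143.49°  ·
  (0,2): δ = 111.34°  ·
  (0,3): δ = 46.10°  ·
  (0,4): δ = 11.75°  ✓
  (0,5): δ = 24.46°  ·
  (0,6): δ = 119.55°  ·
  (1,2): δ = 147.85°  ·
  (1,3): δ = 82.61°  ·
  (1,4): δ = 48.26°  ·
  (1,5): δ = 12.05°  ✓
  (1,6): δ = 83.04°  ·
  (2,3): δ = 114.76°  ·
  (2,4): δ = 80.41°  ·
  (2,5): δ = 44.20°  ·
  (2,6): δ = 50.89°  ·
  (3,4): δ = 145.66°  ·
  (3,5): δ = 109.44°  ·
  (3,6): δ = 14.35°  ✓
  (4,5): δ = 143.78°  ·
  (4,6): δ = 48.70°  ·
  (5,6): δ = 84.92°  ·
antipodal pairs: 3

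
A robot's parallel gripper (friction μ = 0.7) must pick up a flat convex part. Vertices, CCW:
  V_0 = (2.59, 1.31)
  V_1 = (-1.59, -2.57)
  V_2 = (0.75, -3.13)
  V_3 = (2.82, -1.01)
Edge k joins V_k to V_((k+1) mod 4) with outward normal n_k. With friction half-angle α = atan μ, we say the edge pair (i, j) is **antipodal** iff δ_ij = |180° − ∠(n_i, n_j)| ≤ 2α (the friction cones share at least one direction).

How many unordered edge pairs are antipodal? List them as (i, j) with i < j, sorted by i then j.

α = atan 0.7 = 34.99°;  2α = 69.98°
n_0 = (-0.6803, +0.7329)
n_1 = (-0.2327, -0.9725)
n_2 = (+0.7155, -0.6986)
n_3 = (+0.9951, +0.0987)
  (0,1): δ = 56.33°  ✓
  (0,2): δ = 2.82°  ✓
  (0,3): δ = 52.79°  ✓
  (1,2): δ = 120.86°  ·
  (1,3): δ = 70.88°  ·
  (2,3): δ = 130.02°  ·
antipodal pairs: 3

count = 3; pairs: (0,1), (0,2), (0,3)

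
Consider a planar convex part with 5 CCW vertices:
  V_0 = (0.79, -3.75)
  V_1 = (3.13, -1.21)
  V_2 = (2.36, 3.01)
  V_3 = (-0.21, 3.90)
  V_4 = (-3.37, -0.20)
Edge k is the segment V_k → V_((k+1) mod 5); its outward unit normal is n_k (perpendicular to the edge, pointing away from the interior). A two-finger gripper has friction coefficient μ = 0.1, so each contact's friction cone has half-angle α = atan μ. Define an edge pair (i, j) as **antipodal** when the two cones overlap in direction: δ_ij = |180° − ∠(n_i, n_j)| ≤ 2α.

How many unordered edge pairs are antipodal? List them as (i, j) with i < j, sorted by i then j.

α = atan 0.1 = 5.71°;  2α = 11.42°
n_0 = (+0.7355, -0.6776)
n_1 = (+0.9838, +0.1795)
n_2 = (+0.3272, +0.9449)
n_3 = (-0.7920, +0.6105)
n_4 = (-0.6491, -0.7607)
  (0,1): δ = 127.01°  ·
  (0,2): δ = 66.45°  ·
  (0,3): δ = 5.03°  ✓
  (0,4): δ = 92.18°  ·
  (1,2): δ = 119.44°  ·
  (1,3): δ = 47.96°  ·
  (1,4): δ = 39.18°  ·
  (2,3): δ = 108.52°  ·
  (2,4): δ = 21.38°  ·
  (3,4): δ = 92.85°  ·
antipodal pairs: 1

count = 1; pairs: (0,3)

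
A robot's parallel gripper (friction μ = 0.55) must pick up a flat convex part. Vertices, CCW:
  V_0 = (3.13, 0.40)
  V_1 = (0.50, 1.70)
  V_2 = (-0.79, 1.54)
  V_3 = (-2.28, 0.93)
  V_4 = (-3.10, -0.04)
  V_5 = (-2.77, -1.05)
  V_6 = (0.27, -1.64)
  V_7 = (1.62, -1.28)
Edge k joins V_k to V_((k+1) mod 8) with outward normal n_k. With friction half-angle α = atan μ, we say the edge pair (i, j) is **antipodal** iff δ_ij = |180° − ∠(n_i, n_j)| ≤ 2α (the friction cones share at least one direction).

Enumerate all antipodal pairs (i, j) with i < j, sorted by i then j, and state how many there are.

count = 11; pairs: (0,4), (0,5), (0,6), (1,5), (1,6), (1,7), (2,5), (2,6), (2,7), (3,6), (3,7)

α = atan 0.55 = 28.81°;  2α = 57.62°
n_0 = (+0.4431, +0.8965)
n_1 = (-0.1231, +0.9924)
n_2 = (-0.3789, +0.9254)
n_3 = (-0.7637, +0.6456)
n_4 = (-0.9505, -0.3106)
n_5 = (-0.1905, -0.9817)
n_6 = (+0.2577, -0.9662)
n_7 = (+0.7437, -0.6685)
  (0,1): δ = 146.63°  ·
  (0,2): δ = 131.43°  ·
  (0,3): δ = 103.91°  ·
  (0,4): δ = 45.60°  ✓
  (0,5): δ = 15.32°  ✓
  (0,6): δ = 41.23°  ✓
  (0,7): δ = 74.35°  ·
  (1,2): δ = 164.81°  ·
  (1,3): δ = 137.28°  ·
  (1,4): δ = 78.98°  ·
  (1,5): δ = 18.05°  ✓
  (1,6): δ = 7.86°  ✓
  (1,7): δ = 40.98°  ✓
  (2,3): δ = 152.47°  ·
  (2,4): δ = 94.17°  ·
  (2,5): δ = 33.25°  ✓
  (2,6): δ = 7.33°  ✓
  (2,7): δ = 25.79°  ✓
  (3,4): δ = 121.70°  ·
  (3,5): δ = 60.77°  ·
  (3,6): δ = 34.86°  ✓
  (3,7): δ = 1.74°  ✓
  (4,5): δ = 119.08°  ·
  (4,6): δ = 93.16°  ·
  (4,7): δ = 60.04°  ·
  (5,6): δ = 154.09°  ·
  (5,7): δ = 120.97°  ·
  (6,7): δ = 146.88°  ·
antipodal pairs: 11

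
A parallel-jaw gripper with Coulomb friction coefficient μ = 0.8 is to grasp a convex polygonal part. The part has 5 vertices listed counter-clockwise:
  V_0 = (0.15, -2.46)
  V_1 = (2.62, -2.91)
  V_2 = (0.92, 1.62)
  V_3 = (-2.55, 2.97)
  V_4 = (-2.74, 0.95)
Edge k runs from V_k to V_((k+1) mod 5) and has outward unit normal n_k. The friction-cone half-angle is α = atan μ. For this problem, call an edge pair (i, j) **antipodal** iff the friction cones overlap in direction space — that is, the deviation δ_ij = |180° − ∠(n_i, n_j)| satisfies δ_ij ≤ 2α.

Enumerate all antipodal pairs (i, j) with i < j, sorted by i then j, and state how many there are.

α = atan 0.8 = 38.66°;  2α = 77.32°
n_0 = (-0.1792, -0.9838)
n_1 = (+0.9362, +0.3513)
n_2 = (+0.3626, +0.9320)
n_3 = (-0.9956, +0.0936)
n_4 = (-0.7629, -0.6465)
  (0,1): δ = 59.10°  ✓
  (0,2): δ = 10.93°  ✓
  (0,3): δ = 94.95°  ·
  (0,4): δ = 140.61°  ·
  (1,2): δ = 131.83°  ·
  (1,3): δ = 25.94°  ✓
  (1,4): δ = 19.71°  ✓
  (2,3): δ = 74.11°  ✓
  (2,4): δ = 28.46°  ✓
  (3,4): δ = 134.35°  ·
antipodal pairs: 6

count = 6; pairs: (0,1), (0,2), (1,3), (1,4), (2,3), (2,4)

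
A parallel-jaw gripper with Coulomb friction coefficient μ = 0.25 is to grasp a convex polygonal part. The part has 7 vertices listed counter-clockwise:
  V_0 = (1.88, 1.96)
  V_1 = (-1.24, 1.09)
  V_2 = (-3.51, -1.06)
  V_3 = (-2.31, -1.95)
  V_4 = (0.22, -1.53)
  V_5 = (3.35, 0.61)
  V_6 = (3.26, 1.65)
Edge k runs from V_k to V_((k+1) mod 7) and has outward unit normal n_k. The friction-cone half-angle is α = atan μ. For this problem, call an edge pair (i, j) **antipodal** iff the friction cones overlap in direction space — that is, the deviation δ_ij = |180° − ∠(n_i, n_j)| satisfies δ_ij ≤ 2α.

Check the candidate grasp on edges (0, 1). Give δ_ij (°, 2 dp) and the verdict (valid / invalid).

δ = 152.14°, invalid

α = atan 0.25 = 14.04°;  2α = 28.07°
edge 0: e_0 = (-3.12, -0.87);  n_0 = (-0.2686, +0.9633)
edge 1: e_1 = (-2.27, -2.15);  n_1 = (-0.6877, +0.7260)
∠(n_0, n_1) = 27.86°
δ = |180° − 27.86°| = 152.14°
152.14° > 2α = 28.07°  →  invalid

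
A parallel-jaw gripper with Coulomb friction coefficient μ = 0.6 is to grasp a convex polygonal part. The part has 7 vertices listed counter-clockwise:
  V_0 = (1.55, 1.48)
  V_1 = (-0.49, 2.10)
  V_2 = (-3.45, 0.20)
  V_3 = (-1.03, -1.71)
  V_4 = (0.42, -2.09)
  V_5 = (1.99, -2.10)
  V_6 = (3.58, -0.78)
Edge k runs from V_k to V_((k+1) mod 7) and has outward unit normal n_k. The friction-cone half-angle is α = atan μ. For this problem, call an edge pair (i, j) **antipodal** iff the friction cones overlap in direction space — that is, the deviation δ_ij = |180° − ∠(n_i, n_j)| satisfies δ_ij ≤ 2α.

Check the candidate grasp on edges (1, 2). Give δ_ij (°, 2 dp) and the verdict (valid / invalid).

α = atan 0.6 = 30.96°;  2α = 61.93°
edge 1: e_1 = (-2.96, -1.90);  n_1 = (-0.5402, +0.8415)
edge 2: e_2 = (+2.42, -1.91);  n_2 = (-0.6195, -0.7850)
∠(n_1, n_2) = 109.02°
δ = |180° − 109.02°| = 70.98°
70.98° > 2α = 61.93°  →  invalid

δ = 70.98°, invalid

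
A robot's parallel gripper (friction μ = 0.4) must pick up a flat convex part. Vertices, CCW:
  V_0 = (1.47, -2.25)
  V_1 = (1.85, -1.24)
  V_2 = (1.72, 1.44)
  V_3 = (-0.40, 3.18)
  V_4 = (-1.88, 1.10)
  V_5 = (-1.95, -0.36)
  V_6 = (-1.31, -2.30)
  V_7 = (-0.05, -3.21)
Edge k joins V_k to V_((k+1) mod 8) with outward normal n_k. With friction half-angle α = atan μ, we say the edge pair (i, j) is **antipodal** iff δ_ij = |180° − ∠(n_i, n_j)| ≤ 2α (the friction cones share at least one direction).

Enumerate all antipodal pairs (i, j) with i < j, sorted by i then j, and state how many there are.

count = 9; pairs: (0,3), (0,4), (0,5), (1,3), (1,4), (1,5), (2,5), (2,6), (3,7)

α = atan 0.4 = 21.80°;  2α = 43.60°
n_0 = (+0.9359, -0.3521)
n_1 = (+0.9988, +0.0485)
n_2 = (+0.6344, +0.7730)
n_3 = (-0.8148, +0.5798)
n_4 = (-0.9989, +0.0479)
n_5 = (-0.9497, -0.3133)
n_6 = (-0.5855, -0.8107)
n_7 = (+0.5340, -0.8455)
  (0,1): δ = 156.60°  ·
  (0,2): δ = 108.76°  ·
  (0,3): δ = 14.82°  ✓
  (0,4): δ = 17.87°  ✓
  (0,5): δ = 38.88°  ✓
  (0,6): δ = 74.78°  ·
  (0,7): δ = 142.89°  ·
  (1,2): δ = 132.15°  ·
  (1,3): δ = 38.21°  ✓
  (1,4): δ = 5.52°  ✓
  (1,5): δ = 15.48°  ✓
  (1,6): δ = 51.39°  ·
  (1,7): δ = 119.50°  ·
  (2,3): δ = 86.06°  ·
  (2,4): δ = 53.37°  ·
  (2,5): δ = 32.36°  ✓
  (2,6): δ = 3.54°  ✓
  (2,7): δ = 71.65°  ·
  (3,4): δ = 147.31°  ·
  (3,5): δ = 126.31°  ·
  (3,6): δ = 90.40°  ·
  (3,7): δ = 22.29°  ✓
  (4,5): δ = 159.00°  ·
  (4,6): δ = 123.09°  ·
  (4,7): δ = 54.98°  ·
  (5,6): δ = 144.10°  ·
  (5,7): δ = 75.98°  ·
  (6,7): δ = 111.89°  ·
antipodal pairs: 9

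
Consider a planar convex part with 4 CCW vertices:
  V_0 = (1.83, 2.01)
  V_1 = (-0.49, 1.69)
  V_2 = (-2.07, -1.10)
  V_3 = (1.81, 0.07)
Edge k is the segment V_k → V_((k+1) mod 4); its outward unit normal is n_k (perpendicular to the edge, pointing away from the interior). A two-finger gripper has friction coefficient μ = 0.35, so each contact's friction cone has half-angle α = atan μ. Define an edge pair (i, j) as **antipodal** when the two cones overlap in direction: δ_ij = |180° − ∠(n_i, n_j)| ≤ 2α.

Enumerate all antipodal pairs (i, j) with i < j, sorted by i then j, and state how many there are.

α = atan 0.35 = 19.29°;  2α = 38.58°
n_0 = (-0.1366, +0.9906)
n_1 = (-0.8702, +0.4928)
n_2 = (+0.2887, -0.9574)
n_3 = (+0.9999, -0.0103)
  (0,1): δ = 127.38°  ·
  (0,2): δ = 8.93°  ✓
  (0,3): δ = 81.56°  ·
  (1,2): δ = 43.70°  ·
  (1,3): δ = 28.93°  ✓
  (2,3): δ = 107.37°  ·
antipodal pairs: 2

count = 2; pairs: (0,2), (1,3)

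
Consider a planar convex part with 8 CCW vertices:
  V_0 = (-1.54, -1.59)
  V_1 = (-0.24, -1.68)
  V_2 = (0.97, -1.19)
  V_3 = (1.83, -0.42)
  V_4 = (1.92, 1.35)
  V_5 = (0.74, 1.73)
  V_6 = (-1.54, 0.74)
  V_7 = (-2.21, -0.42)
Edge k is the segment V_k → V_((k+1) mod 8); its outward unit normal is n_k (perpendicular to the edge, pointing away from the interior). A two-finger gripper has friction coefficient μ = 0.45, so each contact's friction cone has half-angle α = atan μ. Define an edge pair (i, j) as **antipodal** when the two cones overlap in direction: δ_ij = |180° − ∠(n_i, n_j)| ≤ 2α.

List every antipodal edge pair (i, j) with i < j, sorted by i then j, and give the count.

α = atan 0.45 = 24.23°;  2α = 48.46°
n_0 = (-0.0691, -0.9976)
n_1 = (+0.3753, -0.9269)
n_2 = (+0.6670, -0.7450)
n_3 = (+0.9987, -0.0508)
n_4 = (+0.3065, +0.9519)
n_5 = (-0.3983, +0.9173)
n_6 = (-0.8659, +0.5002)
n_7 = (-0.8678, -0.4969)
  (0,1): δ = 153.99°  ·
  (0,2): δ = 134.20°  ·
  (0,3): δ = 88.95°  ·
  (0,4): δ = 13.89°  ✓
  (0,5): δ = 27.43°  ✓
  (0,6): δ = 63.95°  ·
  (0,7): δ = 123.76°  ·
  (1,2): δ = 160.21°  ·
  (1,3): δ = 114.96°  ·
  (1,4): δ = 39.90°  ✓
  (1,5): δ = 1.43°  ✓
  (1,6): δ = 37.94°  ✓
  (1,7): δ = 97.75°  ·
  (2,3): δ = 134.75°  ·
  (2,4): δ = 59.69°  ·
  (2,5): δ = 18.37°  ✓
  (2,6): δ = 18.15°  ✓
  (2,7): δ = 77.96°  ·
  (3,4): δ = 104.94°  ·
  (3,5): δ = 63.62°  ·
  (3,6): δ = 27.10°  ✓
  (3,7): δ = 32.71°  ✓
  (4,5): δ = 138.68°  ·
  (4,6): δ = 102.16°  ·
  (4,7): δ = 42.35°  ✓
  (5,6): δ = 143.48°  ·
  (5,7): δ = 83.67°  ·
  (6,7): δ = 120.19°  ·
antipodal pairs: 10

count = 10; pairs: (0,4), (0,5), (1,4), (1,5), (1,6), (2,5), (2,6), (3,6), (3,7), (4,7)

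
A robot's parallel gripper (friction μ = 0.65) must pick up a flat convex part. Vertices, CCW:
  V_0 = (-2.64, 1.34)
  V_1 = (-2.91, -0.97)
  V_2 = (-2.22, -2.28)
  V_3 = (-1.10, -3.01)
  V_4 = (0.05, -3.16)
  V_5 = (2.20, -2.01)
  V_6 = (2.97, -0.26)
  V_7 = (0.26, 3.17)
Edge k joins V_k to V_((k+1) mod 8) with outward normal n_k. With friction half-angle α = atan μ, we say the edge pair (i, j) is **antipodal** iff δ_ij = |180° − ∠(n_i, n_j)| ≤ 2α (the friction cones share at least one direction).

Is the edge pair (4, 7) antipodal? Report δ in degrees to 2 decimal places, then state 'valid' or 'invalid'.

α = atan 0.65 = 33.02°;  2α = 66.05°
edge 4: e_4 = (+2.15, +1.15);  n_4 = (+0.4717, -0.8818)
edge 7: e_7 = (-2.90, -1.83);  n_7 = (-0.5337, +0.8457)
∠(n_4, n_7) = 175.89°
δ = |180° − 175.89°| = 4.11°
4.11° ≤ 2α = 66.05°  →  valid

δ = 4.11°, valid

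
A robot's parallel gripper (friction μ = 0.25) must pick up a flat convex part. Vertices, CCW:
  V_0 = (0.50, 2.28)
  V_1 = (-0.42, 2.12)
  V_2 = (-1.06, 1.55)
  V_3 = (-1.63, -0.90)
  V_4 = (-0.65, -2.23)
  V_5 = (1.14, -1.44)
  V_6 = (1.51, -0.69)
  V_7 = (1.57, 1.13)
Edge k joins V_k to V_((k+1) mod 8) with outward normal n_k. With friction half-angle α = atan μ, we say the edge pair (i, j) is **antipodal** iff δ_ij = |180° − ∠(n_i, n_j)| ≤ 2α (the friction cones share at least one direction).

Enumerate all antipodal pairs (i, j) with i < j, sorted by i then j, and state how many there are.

count = 6; pairs: (0,4), (1,4), (1,5), (2,5), (2,6), (3,7)

α = atan 0.25 = 14.04°;  2α = 28.07°
n_0 = (-0.1713, +0.9852)
n_1 = (-0.6651, +0.7468)
n_2 = (-0.9740, +0.2266)
n_3 = (-0.8051, -0.5932)
n_4 = (+0.4038, -0.9149)
n_5 = (+0.8968, -0.4424)
n_6 = (+0.9995, -0.0329)
n_7 = (+0.7321, +0.6812)
  (0,1): δ = 148.18°  ·
  (0,2): δ = 112.96°  ·
  (0,3): δ = 63.48°  ·
  (0,4): δ = 13.95°  ✓
  (0,5): δ = 53.88°  ·
  (0,6): δ = 78.25°  ·
  (0,7): δ = 123.07°  ·
  (1,2): δ = 144.79°  ·
  (1,3): δ = 95.30°  ·
  (1,4): δ = 17.88°  ✓
  (1,5): δ = 22.05°  ✓
  (1,6): δ = 46.42°  ·
  (1,7): δ = 91.25°  ·
  (2,3): δ = 130.52°  ·
  (2,4): δ = 53.09°  ·
  (2,5): δ = 13.16°  ✓
  (2,6): δ = 11.21°  ✓
  (2,7): δ = 56.03°  ·
  (3,4): δ = 102.57°  ·
  (3,5): δ = 62.64°  ·
  (3,6): δ = 38.27°  ·
  (3,7): δ = 6.55°  ✓
  (4,5): δ = 140.07°  ·
  (4,6): δ = 115.70°  ·
  (4,7): δ = 70.88°  ·
  (5,6): δ = 155.63°  ·
  (5,7): δ = 110.81°  ·
  (6,7): δ = 135.18°  ·
antipodal pairs: 6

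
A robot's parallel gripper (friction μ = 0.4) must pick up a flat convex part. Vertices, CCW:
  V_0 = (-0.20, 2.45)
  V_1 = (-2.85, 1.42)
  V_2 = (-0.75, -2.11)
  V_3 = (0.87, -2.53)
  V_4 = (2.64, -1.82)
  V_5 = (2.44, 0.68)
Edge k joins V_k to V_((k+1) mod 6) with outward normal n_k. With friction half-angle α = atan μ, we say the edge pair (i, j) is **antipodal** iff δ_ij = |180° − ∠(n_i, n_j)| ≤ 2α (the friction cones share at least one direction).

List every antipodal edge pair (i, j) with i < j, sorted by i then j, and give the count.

count = 5; pairs: (0,2), (0,3), (1,4), (1,5), (2,5)

α = atan 0.4 = 21.80°;  2α = 43.60°
n_0 = (-0.3623, +0.9321)
n_1 = (-0.8594, -0.5113)
n_2 = (-0.2510, -0.9680)
n_3 = (+0.3723, -0.9281)
n_4 = (+0.9968, +0.0797)
n_5 = (+0.5569, +0.8306)
  (0,1): δ = 80.49°  ·
  (0,2): δ = 35.77°  ✓
  (0,3): δ = 0.62°  ✓
  (0,4): δ = 73.33°  ·
  (0,5): δ = 124.92°  ·
  (1,2): δ = 135.28°  ·
  (1,3): δ = 98.89°  ·
  (1,4): δ = 26.17°  ✓
  (1,5): δ = 25.41°  ✓
  (2,3): δ = 143.61°  ·
  (2,4): δ = 70.89°  ·
  (2,5): δ = 19.31°  ✓
  (3,4): δ = 107.28°  ·
  (3,5): δ = 55.70°  ·
  (4,5): δ = 128.41°  ·
antipodal pairs: 5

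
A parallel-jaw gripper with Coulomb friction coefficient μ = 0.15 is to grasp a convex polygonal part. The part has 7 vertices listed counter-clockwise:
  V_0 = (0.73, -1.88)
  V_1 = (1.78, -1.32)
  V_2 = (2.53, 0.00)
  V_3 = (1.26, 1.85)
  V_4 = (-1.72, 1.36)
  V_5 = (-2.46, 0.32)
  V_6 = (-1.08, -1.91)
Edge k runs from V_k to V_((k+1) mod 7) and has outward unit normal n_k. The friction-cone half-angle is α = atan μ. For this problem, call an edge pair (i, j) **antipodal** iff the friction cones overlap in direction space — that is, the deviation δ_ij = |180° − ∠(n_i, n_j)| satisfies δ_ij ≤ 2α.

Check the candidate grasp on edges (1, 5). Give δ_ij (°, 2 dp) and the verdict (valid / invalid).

δ = 61.36°, invalid

α = atan 0.15 = 8.53°;  2α = 17.06°
edge 1: e_1 = (+0.75, +1.32);  n_1 = (+0.8695, -0.4940)
edge 5: e_5 = (+1.38, -2.23);  n_5 = (-0.8503, -0.5262)
∠(n_1, n_5) = 118.64°
δ = |180° − 118.64°| = 61.36°
61.36° > 2α = 17.06°  →  invalid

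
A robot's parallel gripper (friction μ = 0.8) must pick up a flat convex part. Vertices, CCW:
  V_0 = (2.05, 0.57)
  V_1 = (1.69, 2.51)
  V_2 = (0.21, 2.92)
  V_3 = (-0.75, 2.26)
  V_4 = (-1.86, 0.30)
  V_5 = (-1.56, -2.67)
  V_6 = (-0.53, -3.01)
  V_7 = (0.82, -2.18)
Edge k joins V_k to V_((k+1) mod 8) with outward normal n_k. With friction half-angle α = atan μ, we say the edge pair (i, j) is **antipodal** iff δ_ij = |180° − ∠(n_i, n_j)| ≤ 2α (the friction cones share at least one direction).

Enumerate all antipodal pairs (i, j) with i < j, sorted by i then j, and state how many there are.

count = 14; pairs: (0,2), (0,3), (0,4), (0,5), (1,4), (1,5), (1,6), (2,5), (2,6), (2,7), (3,6), (3,7), (4,6), (4,7)

α = atan 0.8 = 38.66°;  2α = 77.32°
n_0 = (+0.9832, +0.1825)
n_1 = (+0.2670, +0.9637)
n_2 = (-0.5665, +0.8240)
n_3 = (-0.8701, +0.4928)
n_4 = (-0.9949, -0.1005)
n_5 = (-0.3135, -0.9496)
n_6 = (+0.5237, -0.8519)
n_7 = (+0.9129, -0.4083)
  (0,1): δ = 116.00°  ·
  (0,2): δ = 66.00°  ✓
  (0,3): δ = 40.04°  ✓
  (0,4): δ = 4.74°  ✓
  (0,5): δ = 61.22°  ✓
  (0,6): δ = 111.07°  ·
  (0,7): δ = 145.39°  ·
  (1,2): δ = 130.01°  ·
  (1,3): δ = 104.04°  ·
  (1,4): δ = 68.75°  ✓
  (1,5): δ = 2.78°  ✓
  (1,6): δ = 47.07°  ✓
  (1,7): δ = 81.39°  ·
  (2,3): δ = 154.03°  ·
  (2,4): δ = 118.74°  ·
  (2,5): δ = 52.78°  ✓
  (2,6): δ = 2.92°  ✓
  (2,7): δ = 31.39°  ✓
  (3,4): δ = 144.71°  ·
  (3,5): δ = 78.74°  ·
  (3,6): δ = 28.89°  ✓
  (3,7): δ = 5.43°  ✓
  (4,5): δ = 114.04°  ·
  (4,6): δ = 64.18°  ✓
  (4,7): δ = 29.87°  ✓
  (5,6): δ = 130.15°  ·
  (5,7): δ = 95.83°  ·
  (6,7): δ = 145.68°  ·
antipodal pairs: 14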